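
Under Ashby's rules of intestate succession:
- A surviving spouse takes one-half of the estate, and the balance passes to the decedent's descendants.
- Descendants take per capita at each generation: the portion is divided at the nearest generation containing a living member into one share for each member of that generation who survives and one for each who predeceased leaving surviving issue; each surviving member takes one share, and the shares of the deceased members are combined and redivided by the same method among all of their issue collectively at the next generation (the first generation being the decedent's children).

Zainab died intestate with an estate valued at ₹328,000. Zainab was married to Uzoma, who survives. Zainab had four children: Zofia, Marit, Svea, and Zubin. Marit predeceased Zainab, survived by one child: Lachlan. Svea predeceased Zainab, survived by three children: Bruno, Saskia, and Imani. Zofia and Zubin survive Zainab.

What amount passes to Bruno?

Bruno receives ₹20,500.

Uzoma takes one-half of ₹328,000 = ₹164,000. The remaining ₹164,000 passes to the descendants.
The descendants' portion (₹164,000) is divided at the children's generation into 4 shares of ₹41,000. Zofia and Zubin each take ₹41,000. The 2 shares of the deceased (Marit and Svea) are combined into a pool of ₹82,000.
That pool (₹82,000) is divided at the grandchildren's generation equally among Lachlan, Bruno, Saskia, and Imani: ₹20,500 each.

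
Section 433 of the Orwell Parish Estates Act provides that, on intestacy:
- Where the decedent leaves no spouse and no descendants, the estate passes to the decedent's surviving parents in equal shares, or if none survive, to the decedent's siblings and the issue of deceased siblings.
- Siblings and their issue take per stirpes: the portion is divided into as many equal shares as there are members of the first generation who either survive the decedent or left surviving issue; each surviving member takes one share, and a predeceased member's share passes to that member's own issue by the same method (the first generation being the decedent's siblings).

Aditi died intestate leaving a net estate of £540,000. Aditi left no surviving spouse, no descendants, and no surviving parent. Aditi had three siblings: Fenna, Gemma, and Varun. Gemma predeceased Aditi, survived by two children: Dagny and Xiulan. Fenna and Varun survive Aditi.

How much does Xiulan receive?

The entire £540,000 passes to the siblings and their issue.
That amount (£540,000) is divided into 3 shares of £180,000: Fenna and Varun each take £180,000; Gemma's £180,000 share passes to Gemma's issue.
Gemma's share (£180,000) is divided into 2 shares of £90,000: Dagny and Xiulan each take £90,000.

Xiulan receives £90,000.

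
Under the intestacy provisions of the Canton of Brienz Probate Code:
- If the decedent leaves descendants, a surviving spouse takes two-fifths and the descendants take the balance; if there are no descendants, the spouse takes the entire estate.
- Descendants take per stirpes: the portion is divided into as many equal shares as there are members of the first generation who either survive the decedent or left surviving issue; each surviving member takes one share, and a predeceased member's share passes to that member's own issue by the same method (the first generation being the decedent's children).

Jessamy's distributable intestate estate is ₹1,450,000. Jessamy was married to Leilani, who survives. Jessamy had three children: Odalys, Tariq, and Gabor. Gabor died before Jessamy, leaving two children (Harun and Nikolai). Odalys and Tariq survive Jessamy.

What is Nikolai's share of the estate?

Leilani takes two-fifths of ₹1,450,000 = ₹580,000. The remaining ₹870,000 passes to the descendants.
The descendants' portion (₹870,000) is divided into 3 shares of ₹290,000: Odalys and Tariq each take ₹290,000; Gabor's ₹290,000 share passes to Gabor's issue.
Gabor's share (₹290,000) is divided into 2 shares of ₹145,000: Harun and Nikolai each take ₹145,000.

Nikolai receives ₹145,000.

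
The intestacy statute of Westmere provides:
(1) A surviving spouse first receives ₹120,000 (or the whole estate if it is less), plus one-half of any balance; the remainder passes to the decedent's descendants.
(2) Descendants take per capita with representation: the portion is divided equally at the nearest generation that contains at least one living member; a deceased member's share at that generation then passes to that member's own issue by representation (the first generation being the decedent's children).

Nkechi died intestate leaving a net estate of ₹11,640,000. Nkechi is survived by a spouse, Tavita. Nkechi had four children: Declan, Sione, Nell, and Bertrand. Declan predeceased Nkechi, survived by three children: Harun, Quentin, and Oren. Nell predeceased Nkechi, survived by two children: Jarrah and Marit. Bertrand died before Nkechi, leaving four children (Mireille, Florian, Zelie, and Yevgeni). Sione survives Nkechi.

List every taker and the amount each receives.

Tavita: ₹5,880,000; Harun: ₹480,000; Quentin: ₹480,000; Oren: ₹480,000; Sione: ₹1,440,000; Jarrah: ₹720,000; Marit: ₹720,000; Mireille: ₹360,000; Florian: ₹360,000; Zelie: ₹360,000; Yevgeni: ₹360,000

Tavita first takes ₹120,000, leaving a balance of ₹11,520,000. Tavita then takes one-half of the balance (₹5,760,000), for a total of ₹5,880,000. The remaining ₹5,760,000 passes to the descendants.
The descendants' portion (₹5,760,000) is divided into 4 shares of ₹1,440,000: Sione takes ₹1,440,000; Declan's ₹1,440,000 share passes to Declan's issue; Nell's ₹1,440,000 share passes to Nell's issue; Bertrand's ₹1,440,000 share passes to Bertrand's issue.
Declan's share (₹1,440,000) is divided into 3 shares of ₹480,000: Harun, Quentin, and Oren each take ₹480,000.
Nell's share (₹1,440,000) is divided into 2 shares of ₹720,000: Jarrah and Marit each take ₹720,000.
Bertrand's share (₹1,440,000) is divided into 4 shares of ₹360,000: Mireille, Florian, Zelie, and Yevgeni each take ₹360,000.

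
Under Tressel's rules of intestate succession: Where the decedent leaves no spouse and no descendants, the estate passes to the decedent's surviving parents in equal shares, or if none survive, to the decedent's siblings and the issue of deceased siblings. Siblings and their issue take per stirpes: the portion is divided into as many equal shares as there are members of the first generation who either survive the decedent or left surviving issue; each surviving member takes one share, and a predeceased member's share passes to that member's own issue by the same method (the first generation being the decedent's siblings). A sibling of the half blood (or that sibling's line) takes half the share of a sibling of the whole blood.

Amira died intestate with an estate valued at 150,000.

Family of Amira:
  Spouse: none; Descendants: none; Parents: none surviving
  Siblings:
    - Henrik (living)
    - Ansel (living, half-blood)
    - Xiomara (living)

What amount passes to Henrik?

Henrik receives 60,000.

The entire 150,000 passes to the siblings and their issue.
Counting each half-blood sibling's line as half a unit, there are 5/2 units in 150,000, so one unit is 60,000. Whole-blood lines (Henrik and Xiomara) take 60,000 each; half-blood lines (Ansel) take 30,000 each.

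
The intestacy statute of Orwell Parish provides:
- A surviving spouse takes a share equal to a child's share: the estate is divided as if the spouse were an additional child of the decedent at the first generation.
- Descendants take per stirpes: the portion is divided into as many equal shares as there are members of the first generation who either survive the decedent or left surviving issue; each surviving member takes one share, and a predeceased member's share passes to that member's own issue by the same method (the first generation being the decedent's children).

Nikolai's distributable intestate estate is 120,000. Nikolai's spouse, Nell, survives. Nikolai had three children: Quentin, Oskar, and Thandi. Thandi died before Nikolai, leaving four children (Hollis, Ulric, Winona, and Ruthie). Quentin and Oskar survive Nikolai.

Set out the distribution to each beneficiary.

The spouse counts as an additional share at the children's level, so there are 4 primary shares of 30,000. Nell takes one such share (30,000).
The children's combined portion (90,000) is divided into 3 shares of 30,000: Quentin and Oskar each take 30,000; Thandi's 30,000 share passes to Thandi's issue.
Thandi's share (30,000) is divided into 4 shares of 7,500: Hollis, Ulric, Winona, and Ruthie each take 7,500.

Nell: 30,000; Quentin: 30,000; Oskar: 30,000; Hollis: 7,500; Ulric: 7,500; Winona: 7,500; Ruthie: 7,500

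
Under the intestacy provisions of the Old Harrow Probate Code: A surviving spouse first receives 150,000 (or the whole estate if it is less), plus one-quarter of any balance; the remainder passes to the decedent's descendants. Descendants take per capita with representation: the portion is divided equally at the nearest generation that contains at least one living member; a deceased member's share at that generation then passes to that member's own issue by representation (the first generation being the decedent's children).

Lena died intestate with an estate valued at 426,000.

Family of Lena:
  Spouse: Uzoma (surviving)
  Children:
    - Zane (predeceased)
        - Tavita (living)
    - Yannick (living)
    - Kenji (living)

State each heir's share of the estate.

Uzoma first takes 150,000, leaving a balance of 276,000. Uzoma then takes one-quarter of the balance (69,000), for a total of 219,000. The remaining 207,000 passes to the descendants.
The descendants' portion (207,000) is divided into 3 shares of 69,000: Yannick and Kenji each take 69,000; Zane's 69,000 share passes to Zane's issue.
Zane's share (69,000) passes entirely to Tavita.

Uzoma: 219,000; Tavita: 69,000; Yannick: 69,000; Kenji: 69,000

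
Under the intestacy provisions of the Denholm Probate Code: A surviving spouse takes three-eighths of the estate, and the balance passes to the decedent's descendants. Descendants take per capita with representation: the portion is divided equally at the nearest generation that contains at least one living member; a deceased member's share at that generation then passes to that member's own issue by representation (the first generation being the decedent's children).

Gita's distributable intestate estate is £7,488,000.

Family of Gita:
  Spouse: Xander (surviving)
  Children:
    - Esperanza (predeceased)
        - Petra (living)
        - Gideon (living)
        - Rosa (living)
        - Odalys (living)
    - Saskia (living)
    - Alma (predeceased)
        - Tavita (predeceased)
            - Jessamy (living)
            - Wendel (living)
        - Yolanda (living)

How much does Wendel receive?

Xander takes three-eighths of £7,488,000 = £2,808,000. The remaining £4,680,000 passes to the descendants.
The descendants' portion (£4,680,000) is divided into 3 shares of £1,560,000: Saskia takes £1,560,000; Esperanza's £1,560,000 share passes to Esperanza's issue; Alma's £1,560,000 share passes to Alma's issue.
Esperanza's share (£1,560,000) is divided into 4 shares of £390,000: Petra, Gideon, Rosa, and Odalys each take £390,000.
Alma's share (£1,560,000) is divided into 2 shares of £780,000: Yolanda takes £780,000; Tavita's £780,000 share passes to Tavita's issue.
Tavita's share (£780,000) is divided into 2 shares of £390,000: Jessamy and Wendel each take £390,000.

Wendel receives £390,000.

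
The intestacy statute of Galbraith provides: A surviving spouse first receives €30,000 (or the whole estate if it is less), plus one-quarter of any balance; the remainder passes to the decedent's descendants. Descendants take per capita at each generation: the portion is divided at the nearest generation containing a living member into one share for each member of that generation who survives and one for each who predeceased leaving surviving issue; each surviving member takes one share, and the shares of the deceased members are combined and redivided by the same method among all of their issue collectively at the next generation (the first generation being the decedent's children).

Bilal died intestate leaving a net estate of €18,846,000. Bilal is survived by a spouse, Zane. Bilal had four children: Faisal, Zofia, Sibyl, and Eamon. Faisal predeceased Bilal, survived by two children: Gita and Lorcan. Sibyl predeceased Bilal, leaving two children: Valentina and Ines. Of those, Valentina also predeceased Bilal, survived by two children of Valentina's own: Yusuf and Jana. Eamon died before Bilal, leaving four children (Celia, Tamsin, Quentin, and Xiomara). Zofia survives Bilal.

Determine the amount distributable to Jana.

Jana receives €661,500.

Zane first takes €30,000, leaving a balance of €18,816,000. Zane then takes one-quarter of the balance (€4,704,000), for a total of €4,734,000. The remaining €14,112,000 passes to the descendants.
The descendants' portion (€14,112,000) is divided at the children's generation into 4 shares of €3,528,000. Zofia takes €3,528,000. The 3 shares of the deceased (Faisal, Sibyl, and Eamon) are combined into a pool of €10,584,000.
That pool (€10,584,000) is divided at the grandchildren's generation into 8 shares of €1,323,000. Gita, Lorcan, Ines, Celia, Tamsin, Quentin, and Xiomara each take €1,323,000. The remaining share for the deceased Valentina (€1,323,000) is carried to the next generation.
That pool (€1,323,000) is divided at the great-grandchildren's generation equally among Yusuf and Jana: €661,500 each.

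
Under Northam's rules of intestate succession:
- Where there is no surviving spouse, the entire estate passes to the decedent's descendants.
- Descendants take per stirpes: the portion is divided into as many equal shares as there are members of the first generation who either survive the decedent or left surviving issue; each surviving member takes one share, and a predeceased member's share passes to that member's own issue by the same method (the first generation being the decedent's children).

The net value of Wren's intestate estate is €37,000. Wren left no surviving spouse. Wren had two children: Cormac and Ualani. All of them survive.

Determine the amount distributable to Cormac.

Cormac receives €18,500.

The entire €37,000 passes to the descendants.
That amount (€37,000) is divided into 2 shares of €18,500: Cormac and Ualani each take €18,500.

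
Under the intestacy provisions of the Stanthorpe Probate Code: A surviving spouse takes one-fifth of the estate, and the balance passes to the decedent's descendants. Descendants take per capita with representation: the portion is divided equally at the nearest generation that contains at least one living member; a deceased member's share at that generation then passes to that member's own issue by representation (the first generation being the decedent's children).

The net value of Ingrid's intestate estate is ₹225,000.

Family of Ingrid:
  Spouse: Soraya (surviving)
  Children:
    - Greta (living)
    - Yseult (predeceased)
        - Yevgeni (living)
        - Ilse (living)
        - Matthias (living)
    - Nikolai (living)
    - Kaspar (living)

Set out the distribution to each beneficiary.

Soraya: ₹45,000; Greta: ₹45,000; Yevgeni: ₹15,000; Ilse: ₹15,000; Matthias: ₹15,000; Nikolai: ₹45,000; Kaspar: ₹45,000

Soraya takes one-fifth of ₹225,000 = ₹45,000. The remaining ₹180,000 passes to the descendants.
The descendants' portion (₹180,000) is divided into 4 shares of ₹45,000: Greta, Nikolai, and Kaspar each take ₹45,000; Yseult's ₹45,000 share passes to Yseult's issue.
Yseult's share (₹45,000) is divided into 3 shares of ₹15,000: Yevgeni, Ilse, and Matthias each take ₹15,000.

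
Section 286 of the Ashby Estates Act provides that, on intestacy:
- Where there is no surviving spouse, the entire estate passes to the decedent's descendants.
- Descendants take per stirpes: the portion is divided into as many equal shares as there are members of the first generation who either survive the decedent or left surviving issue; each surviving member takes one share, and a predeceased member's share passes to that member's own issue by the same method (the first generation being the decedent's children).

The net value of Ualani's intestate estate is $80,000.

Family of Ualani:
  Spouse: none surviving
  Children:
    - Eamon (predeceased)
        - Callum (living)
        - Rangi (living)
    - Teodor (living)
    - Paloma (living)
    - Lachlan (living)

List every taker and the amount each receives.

Callum: $10,000; Rangi: $10,000; Teodor: $20,000; Paloma: $20,000; Lachlan: $20,000

The entire $80,000 passes to the descendants.
That amount ($80,000) is divided into 4 shares of $20,000: Teodor, Paloma, and Lachlan each take $20,000; Eamon's $20,000 share passes to Eamon's issue.
Eamon's share ($20,000) is divided into 2 shares of $10,000: Callum and Rangi each take $10,000.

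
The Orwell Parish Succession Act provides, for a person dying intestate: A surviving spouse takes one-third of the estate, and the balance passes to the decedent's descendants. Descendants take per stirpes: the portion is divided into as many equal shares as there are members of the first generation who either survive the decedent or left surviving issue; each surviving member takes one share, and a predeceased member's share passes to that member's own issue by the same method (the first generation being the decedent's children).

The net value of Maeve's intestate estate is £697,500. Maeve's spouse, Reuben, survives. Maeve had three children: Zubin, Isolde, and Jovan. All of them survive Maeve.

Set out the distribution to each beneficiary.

Reuben takes one-third of £697,500 = £232,500. The remaining £465,000 passes to the descendants.
The descendants' portion (£465,000) is divided into 3 shares of £155,000: Zubin, Isolde, and Jovan each take £155,000.

Reuben: £232,500; Zubin: £155,000; Isolde: £155,000; Jovan: £155,000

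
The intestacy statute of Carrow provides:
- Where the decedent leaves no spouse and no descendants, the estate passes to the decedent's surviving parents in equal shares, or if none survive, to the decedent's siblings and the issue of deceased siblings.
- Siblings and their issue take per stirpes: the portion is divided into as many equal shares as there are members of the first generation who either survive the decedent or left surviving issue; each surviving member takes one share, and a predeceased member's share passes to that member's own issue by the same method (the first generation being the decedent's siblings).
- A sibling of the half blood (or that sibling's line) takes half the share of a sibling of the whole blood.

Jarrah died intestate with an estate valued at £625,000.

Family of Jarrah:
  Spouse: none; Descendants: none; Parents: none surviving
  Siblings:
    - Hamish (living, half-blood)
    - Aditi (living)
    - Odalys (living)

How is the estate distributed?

Hamish: £125,000; Aditi: £250,000; Odalys: £250,000

The entire £625,000 passes to the siblings and their issue.
Counting each half-blood sibling's line as half a unit, there are 5/2 units in £625,000, so one unit is £250,000. Whole-blood lines (Aditi and Odalys) take £250,000 each; half-blood lines (Hamish) take £125,000 each.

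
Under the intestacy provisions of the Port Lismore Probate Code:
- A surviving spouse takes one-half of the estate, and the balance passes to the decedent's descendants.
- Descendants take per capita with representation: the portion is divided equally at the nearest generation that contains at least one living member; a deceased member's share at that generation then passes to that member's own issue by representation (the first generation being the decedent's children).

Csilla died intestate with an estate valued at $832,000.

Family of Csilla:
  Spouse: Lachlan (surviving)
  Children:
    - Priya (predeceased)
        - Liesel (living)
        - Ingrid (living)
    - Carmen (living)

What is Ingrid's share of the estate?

Ingrid receives $104,000.

Lachlan takes one-half of $832,000 = $416,000. The remaining $416,000 passes to the descendants.
The descendants' portion ($416,000) is divided into 2 shares of $208,000: Carmen takes $208,000; Priya's $208,000 share passes to Priya's issue.
Priya's share ($208,000) is divided into 2 shares of $104,000: Liesel and Ingrid each take $104,000.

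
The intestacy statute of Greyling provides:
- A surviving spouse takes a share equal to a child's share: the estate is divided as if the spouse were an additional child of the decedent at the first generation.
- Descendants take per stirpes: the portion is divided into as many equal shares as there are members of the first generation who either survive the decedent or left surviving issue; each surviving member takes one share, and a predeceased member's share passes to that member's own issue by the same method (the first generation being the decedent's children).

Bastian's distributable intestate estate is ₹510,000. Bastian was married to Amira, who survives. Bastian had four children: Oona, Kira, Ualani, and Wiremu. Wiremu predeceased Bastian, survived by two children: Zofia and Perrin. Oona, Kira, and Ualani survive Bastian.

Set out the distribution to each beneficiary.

Amira: ₹102,000; Oona: ₹102,000; Kira: ₹102,000; Ualani: ₹102,000; Zofia: ₹51,000; Perrin: ₹51,000

The spouse counts as an additional share at the children's level, so there are 5 primary shares of ₹102,000. Amira takes one such share (₹102,000).
The children's combined portion (₹408,000) is divided into 4 shares of ₹102,000: Oona, Kira, and Ualani each take ₹102,000; Wiremu's ₹102,000 share passes to Wiremu's issue.
Wiremu's share (₹102,000) is divided into 2 shares of ₹51,000: Zofia and Perrin each take ₹51,000.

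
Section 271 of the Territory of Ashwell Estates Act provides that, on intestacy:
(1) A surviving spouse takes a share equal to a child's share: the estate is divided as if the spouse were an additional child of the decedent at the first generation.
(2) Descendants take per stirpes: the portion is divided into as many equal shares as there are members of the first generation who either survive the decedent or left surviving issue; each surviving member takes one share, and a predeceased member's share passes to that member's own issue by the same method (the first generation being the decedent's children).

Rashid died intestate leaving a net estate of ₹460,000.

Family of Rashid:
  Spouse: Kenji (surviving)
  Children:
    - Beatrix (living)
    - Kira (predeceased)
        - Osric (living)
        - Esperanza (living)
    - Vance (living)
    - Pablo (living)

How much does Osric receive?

The spouse counts as an additional share at the children's level, so there are 5 primary shares of ₹92,000. Kenji takes one such share (₹92,000).
The children's combined portion (₹368,000) is divided into 4 shares of ₹92,000: Beatrix, Vance, and Pablo each take ₹92,000; Kira's ₹92,000 share passes to Kira's issue.
Kira's share (₹92,000) is divided into 2 shares of ₹46,000: Osric and Esperanza each take ₹46,000.

Osric receives ₹46,000.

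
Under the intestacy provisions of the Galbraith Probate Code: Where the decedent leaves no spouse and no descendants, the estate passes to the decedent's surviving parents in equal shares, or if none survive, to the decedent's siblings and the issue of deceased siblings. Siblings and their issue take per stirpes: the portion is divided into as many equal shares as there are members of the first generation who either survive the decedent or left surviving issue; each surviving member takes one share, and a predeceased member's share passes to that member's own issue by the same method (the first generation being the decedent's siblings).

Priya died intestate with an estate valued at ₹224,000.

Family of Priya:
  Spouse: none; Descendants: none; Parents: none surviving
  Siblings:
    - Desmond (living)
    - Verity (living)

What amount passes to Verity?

The entire ₹224,000 passes to the siblings and their issue.
That amount (₹224,000) is divided into 2 shares of ₹112,000: Desmond and Verity each take ₹112,000.

Verity receives ₹112,000.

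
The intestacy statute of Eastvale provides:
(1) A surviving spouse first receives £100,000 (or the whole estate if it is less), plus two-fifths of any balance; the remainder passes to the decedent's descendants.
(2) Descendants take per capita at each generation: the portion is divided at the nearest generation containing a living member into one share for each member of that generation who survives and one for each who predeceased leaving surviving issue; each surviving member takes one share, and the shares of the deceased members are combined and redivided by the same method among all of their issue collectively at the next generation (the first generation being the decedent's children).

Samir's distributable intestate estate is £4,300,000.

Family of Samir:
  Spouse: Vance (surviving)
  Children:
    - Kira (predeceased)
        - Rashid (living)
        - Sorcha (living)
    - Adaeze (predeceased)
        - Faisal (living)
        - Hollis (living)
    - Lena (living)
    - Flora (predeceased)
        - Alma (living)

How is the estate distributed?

Vance first takes £100,000, leaving a balance of £4,200,000. Vance then takes two-fifths of the balance (£1,680,000), for a total of £1,780,000. The remaining £2,520,000 passes to the descendants.
The descendants' portion (£2,520,000) is divided at the children's generation into 4 shares of £630,000. Lena takes £630,000. The 3 shares of the deceased (Kira, Adaeze, and Flora) are combined into a pool of £1,890,000.
That pool (£1,890,000) is divided at the grandchildren's generation equally among Rashid, Sorcha, Faisal, Hollis, and Alma: £378,000 each.

Vance: £1,780,000; Rashid: £378,000; Sorcha: £378,000; Faisal: £378,000; Hollis: £378,000; Lena: £630,000; Alma: £378,000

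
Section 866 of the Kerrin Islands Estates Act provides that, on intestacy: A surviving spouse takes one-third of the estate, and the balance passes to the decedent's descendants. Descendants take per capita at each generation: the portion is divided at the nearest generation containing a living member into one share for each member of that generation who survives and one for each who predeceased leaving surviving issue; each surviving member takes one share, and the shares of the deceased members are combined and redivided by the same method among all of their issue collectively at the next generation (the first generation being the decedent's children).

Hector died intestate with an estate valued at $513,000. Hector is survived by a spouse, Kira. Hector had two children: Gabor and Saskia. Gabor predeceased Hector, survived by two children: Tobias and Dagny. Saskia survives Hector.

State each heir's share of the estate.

Kira: $171,000; Tobias: $85,500; Dagny: $85,500; Saskia: $171,000

Kira takes one-third of $513,000 = $171,000. The remaining $342,000 passes to the descendants.
The descendants' portion ($342,000) is divided at the children's generation into 2 shares of $171,000. Saskia takes $171,000. The remaining share for the deceased Gabor ($171,000) is carried to the next generation.
That pool ($171,000) is divided at the grandchildren's generation equally among Tobias and Dagny: $85,500 each.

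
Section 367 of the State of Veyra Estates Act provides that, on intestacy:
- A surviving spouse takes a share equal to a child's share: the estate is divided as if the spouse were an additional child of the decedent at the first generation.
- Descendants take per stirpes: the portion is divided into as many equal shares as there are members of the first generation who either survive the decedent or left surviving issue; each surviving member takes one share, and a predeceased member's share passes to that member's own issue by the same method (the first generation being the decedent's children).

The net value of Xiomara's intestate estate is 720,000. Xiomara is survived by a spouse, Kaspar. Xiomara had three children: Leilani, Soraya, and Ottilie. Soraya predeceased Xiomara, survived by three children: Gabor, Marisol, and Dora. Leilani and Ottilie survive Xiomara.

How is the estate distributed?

The spouse counts as an additional share at the children's level, so there are 4 primary shares of 180,000. Kaspar takes one such share (180,000).
The children's combined portion (540,000) is divided into 3 shares of 180,000: Leilani and Ottilie each take 180,000; Soraya's 180,000 share passes to Soraya's issue.
Soraya's share (180,000) is divided into 3 shares of 60,000: Gabor, Marisol, and Dora each take 60,000.

Kaspar: 180,000; Leilani: 180,000; Gabor: 60,000; Marisol: 60,000; Dora: 60,000; Ottilie: 180,000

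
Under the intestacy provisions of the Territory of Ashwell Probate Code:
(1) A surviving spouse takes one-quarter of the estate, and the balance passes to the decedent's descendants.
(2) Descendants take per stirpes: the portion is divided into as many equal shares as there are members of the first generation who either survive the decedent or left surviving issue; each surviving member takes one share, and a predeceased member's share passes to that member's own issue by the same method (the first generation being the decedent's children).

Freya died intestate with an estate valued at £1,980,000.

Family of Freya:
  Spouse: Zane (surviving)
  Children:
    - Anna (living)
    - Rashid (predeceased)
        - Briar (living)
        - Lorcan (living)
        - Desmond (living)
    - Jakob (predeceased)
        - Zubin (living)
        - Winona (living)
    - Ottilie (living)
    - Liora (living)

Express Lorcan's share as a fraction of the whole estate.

Zane takes one-quarter of £1,980,000 = £495,000. The remaining £1,485,000 passes to the descendants.
The descendants' portion (£1,485,000) is divided into 5 shares of £297,000: Anna, Ottilie, and Liora each take £297,000; Rashid's £297,000 share passes to Rashid's issue; Jakob's £297,000 share passes to Jakob's issue.
Rashid's share (£297,000) is divided into 3 shares of £99,000: Briar, Lorcan, and Desmond each take £99,000.
Jakob's share (£297,000) is divided into 2 shares of £148,500: Zubin and Winona each take £148,500.

Lorcan receives 1/20 of the estate.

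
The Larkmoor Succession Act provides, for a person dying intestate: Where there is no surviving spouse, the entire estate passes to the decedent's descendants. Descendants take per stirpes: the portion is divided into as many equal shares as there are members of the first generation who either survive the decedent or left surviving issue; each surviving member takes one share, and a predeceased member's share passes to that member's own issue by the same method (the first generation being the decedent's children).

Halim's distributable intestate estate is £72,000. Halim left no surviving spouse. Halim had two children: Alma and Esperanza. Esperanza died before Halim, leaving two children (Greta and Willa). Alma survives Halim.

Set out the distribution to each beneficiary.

The entire £72,000 passes to the descendants.
That amount (£72,000) is divided into 2 shares of £36,000: Alma takes £36,000; Esperanza's £36,000 share passes to Esperanza's issue.
Esperanza's share (£36,000) is divided into 2 shares of £18,000: Greta and Willa each take £18,000.

Alma: £36,000; Greta: £18,000; Willa: £18,000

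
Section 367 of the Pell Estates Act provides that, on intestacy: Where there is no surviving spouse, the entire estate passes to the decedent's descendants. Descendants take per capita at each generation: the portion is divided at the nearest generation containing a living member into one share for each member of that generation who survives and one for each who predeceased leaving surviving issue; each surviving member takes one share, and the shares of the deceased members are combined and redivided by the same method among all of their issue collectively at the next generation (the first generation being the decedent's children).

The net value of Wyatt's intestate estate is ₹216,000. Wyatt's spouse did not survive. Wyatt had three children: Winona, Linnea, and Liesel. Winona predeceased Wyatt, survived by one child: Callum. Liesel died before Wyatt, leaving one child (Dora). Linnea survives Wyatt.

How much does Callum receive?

Callum receives ₹72,000.

The entire ₹216,000 passes to the descendants.
That amount (₹216,000) is divided at the children's generation into 3 shares of ₹72,000. Linnea takes ₹72,000. The 2 shares of the deceased (Winona and Liesel) are combined into a pool of ₹144,000.
That pool (₹144,000) is divided at the grandchildren's generation equally among Callum and Dora: ₹72,000 each.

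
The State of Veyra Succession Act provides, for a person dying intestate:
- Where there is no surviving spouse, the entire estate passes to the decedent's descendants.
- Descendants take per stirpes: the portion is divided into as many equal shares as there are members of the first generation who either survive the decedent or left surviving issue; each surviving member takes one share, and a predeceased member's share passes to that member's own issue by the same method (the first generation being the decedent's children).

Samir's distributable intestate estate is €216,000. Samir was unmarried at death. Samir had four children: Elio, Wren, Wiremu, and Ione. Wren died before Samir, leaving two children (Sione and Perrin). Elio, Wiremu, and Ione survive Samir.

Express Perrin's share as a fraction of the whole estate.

The entire €216,000 passes to the descendants.
That amount (€216,000) is divided into 4 shares of €54,000: Elio, Wiremu, and Ione each take €54,000; Wren's €54,000 share passes to Wren's issue.
Wren's share (€54,000) is divided into 2 shares of €27,000: Sione and Perrin each take €27,000.

Perrin receives 1/8 of the estate.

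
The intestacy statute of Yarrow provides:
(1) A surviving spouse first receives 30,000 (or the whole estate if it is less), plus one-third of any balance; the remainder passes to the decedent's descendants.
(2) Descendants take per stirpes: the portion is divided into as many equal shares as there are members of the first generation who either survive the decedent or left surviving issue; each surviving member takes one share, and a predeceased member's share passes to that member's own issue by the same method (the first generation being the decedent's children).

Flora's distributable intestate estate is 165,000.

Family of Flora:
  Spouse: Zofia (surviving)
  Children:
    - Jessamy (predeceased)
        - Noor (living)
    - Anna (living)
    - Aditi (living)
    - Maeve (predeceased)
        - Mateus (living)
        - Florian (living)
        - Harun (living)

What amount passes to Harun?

Harun receives 7,500.

Zofia first takes 30,000, leaving a balance of 135,000. Zofia then takes one-third of the balance (45,000), for a total of 75,000. The remaining 90,000 passes to the descendants.
The descendants' portion (90,000) is divided into 4 shares of 22,500: Anna and Aditi each take 22,500; Jessamy's 22,500 share passes to Jessamy's issue; Maeve's 22,500 share passes to Maeve's issue.
Jessamy's share (22,500) passes entirely to Noor.
Maeve's share (22,500) is divided into 3 shares of 7,500: Mateus, Florian, and Harun each take 7,500.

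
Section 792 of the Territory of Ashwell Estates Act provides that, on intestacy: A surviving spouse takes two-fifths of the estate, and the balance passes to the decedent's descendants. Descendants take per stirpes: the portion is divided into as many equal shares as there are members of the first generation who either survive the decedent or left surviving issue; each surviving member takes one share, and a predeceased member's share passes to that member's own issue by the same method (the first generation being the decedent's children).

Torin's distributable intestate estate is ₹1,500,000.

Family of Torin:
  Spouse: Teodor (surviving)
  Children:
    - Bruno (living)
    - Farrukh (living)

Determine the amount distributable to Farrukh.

Teodor takes two-fifths of ₹1,500,000 = ₹600,000. The remaining ₹900,000 passes to the descendants.
The descendants' portion (₹900,000) is divided into 2 shares of ₹450,000: Bruno and Farrukh each take ₹450,000.

Farrukh receives ₹450,000.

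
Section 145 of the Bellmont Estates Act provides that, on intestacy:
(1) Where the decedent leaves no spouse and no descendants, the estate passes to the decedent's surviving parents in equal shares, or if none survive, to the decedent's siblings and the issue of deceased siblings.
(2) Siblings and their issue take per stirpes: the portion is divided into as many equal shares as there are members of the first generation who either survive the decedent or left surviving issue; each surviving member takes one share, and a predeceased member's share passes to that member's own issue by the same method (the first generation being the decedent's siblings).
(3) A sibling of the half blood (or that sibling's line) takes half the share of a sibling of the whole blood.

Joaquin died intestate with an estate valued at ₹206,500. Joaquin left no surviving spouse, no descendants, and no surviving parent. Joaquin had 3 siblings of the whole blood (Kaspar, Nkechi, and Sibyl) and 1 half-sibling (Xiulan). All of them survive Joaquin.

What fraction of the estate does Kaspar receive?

Kaspar receives 2/7 of the estate.

The entire ₹206,500 passes to the siblings and their issue.
Counting each half-blood sibling's line as half a unit, there are 7/2 units in ₹206,500, so one unit is ₹59,000. Whole-blood lines (Kaspar, Nkechi, and Sibyl) take ₹59,000 each; half-blood lines (Xiulan) take ₹29,500 each.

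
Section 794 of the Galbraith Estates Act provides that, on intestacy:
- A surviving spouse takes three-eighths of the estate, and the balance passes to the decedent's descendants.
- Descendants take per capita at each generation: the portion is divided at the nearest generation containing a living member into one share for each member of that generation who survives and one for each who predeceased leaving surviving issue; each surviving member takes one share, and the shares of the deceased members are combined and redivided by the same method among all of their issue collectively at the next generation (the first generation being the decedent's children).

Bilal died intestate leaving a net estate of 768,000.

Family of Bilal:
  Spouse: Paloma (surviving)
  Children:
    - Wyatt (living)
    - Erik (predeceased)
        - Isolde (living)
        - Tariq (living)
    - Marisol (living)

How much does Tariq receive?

Tariq receives 80,000.

Paloma takes three-eighths of 768,000 = 288,000. The remaining 480,000 passes to the descendants.
The descendants' portion (480,000) is divided at the children's generation into 3 shares of 160,000. Wyatt and Marisol each take 160,000. The remaining share for the deceased Erik (160,000) is carried to the next generation.
That pool (160,000) is divided at the grandchildren's generation equally among Isolde and Tariq: 80,000 each.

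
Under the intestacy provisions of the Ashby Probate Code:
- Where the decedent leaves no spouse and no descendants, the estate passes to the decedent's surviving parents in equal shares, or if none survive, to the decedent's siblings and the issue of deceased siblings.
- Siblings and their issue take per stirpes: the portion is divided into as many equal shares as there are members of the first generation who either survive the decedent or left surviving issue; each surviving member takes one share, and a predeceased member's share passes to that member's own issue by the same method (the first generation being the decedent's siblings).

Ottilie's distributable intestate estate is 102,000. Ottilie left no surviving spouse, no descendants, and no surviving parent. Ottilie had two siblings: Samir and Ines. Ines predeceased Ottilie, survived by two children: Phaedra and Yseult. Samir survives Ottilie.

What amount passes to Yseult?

The entire 102,000 passes to the siblings and their issue.
That amount (102,000) is divided into 2 shares of 51,000: Samir takes 51,000; Ines's 51,000 share passes to Ines's issue.
Ines's share (51,000) is divided into 2 shares of 25,500: Phaedra and Yseult each take 25,500.

Yseult receives 25,500.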